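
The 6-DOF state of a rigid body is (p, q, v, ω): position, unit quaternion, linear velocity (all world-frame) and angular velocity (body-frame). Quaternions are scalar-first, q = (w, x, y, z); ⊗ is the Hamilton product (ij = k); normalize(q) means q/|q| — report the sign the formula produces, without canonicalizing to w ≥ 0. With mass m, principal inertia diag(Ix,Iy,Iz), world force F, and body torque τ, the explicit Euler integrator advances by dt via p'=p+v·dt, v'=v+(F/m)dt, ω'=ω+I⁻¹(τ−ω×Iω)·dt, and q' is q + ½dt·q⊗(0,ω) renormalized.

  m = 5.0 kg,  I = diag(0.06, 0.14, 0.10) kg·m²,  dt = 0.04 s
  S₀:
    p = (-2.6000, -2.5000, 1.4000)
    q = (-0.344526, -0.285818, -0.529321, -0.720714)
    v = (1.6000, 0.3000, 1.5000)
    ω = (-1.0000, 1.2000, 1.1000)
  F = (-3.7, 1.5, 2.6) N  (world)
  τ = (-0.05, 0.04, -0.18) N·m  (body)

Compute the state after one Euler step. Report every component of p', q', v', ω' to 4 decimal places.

p' = (-2.5360, -2.4880, 1.4600)
q' = (-0.3214, -0.2731, -0.5165, -0.7452)
v' = (1.5704, 0.3120, 1.5208)
ω' = (-0.9981, 1.1989, 1.0664)

p + v·dt = (-2.5360, -2.4880, 1.4600)
v' = v + a·dt = (1.5704, 0.3120, 1.5208)
ω×(Iω) gyroscopic = (-0.0528, 0.0440, -0.0960)
angular accel α = (0.0467, -0.0286, -0.8400)
new body rate ω' = (-0.9981, 1.1989, 1.0664)
q⊗(0,ω) = (1.1421526, 0.6271297, 0.6216826, -1.2512812)
q + ½dt·q⊗(0,ω), renormalized = (-0.3214, -0.2731, -0.5165, -0.7452)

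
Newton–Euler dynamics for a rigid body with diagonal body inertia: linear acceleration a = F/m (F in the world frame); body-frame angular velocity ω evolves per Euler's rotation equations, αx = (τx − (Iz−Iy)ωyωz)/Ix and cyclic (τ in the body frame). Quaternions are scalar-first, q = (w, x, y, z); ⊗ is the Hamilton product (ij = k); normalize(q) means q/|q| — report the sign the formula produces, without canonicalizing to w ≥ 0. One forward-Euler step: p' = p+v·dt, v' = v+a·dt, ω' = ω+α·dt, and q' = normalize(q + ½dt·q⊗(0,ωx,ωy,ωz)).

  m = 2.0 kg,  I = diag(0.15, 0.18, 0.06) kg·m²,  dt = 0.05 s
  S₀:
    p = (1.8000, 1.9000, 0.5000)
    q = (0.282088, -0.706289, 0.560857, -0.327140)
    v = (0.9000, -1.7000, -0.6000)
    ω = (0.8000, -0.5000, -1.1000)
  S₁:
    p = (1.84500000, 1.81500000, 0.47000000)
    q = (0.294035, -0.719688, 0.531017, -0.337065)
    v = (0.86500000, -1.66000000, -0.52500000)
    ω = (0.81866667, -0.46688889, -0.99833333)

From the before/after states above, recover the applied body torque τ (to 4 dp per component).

ω₁ − ω₀ = (0.01866667, 0.03311111, 0.10166667)
gyro term ω₀×Iω₀ = (-0.0660, -0.0792, -0.0120)
I·α + gyro = (-0.0100, 0.0400, 0.1100)

τ = (-0.0100, 0.0400, 0.1100)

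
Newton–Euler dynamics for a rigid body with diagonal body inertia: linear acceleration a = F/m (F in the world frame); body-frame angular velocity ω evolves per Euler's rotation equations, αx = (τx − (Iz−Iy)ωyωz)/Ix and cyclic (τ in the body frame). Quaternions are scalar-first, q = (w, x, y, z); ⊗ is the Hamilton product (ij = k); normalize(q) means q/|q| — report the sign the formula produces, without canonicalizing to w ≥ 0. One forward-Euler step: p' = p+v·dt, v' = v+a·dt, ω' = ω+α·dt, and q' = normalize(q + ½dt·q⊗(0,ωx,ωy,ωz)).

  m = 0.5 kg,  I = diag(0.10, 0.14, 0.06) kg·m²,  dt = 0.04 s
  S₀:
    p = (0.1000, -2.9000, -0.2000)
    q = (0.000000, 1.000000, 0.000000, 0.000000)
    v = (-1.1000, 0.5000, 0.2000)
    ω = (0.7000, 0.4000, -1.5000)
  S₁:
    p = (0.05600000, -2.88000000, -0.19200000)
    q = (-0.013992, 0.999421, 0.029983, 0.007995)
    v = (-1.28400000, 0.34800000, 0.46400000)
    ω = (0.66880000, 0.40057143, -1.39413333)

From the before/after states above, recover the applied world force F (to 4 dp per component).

F = (-2.3000, -1.9000, 3.3000)

v₁ − v₀ = (-0.18400000, -0.15200000, 0.26400000)
m·(v₁−v₀)/dt = (-2.3000, -1.9000, 3.3000)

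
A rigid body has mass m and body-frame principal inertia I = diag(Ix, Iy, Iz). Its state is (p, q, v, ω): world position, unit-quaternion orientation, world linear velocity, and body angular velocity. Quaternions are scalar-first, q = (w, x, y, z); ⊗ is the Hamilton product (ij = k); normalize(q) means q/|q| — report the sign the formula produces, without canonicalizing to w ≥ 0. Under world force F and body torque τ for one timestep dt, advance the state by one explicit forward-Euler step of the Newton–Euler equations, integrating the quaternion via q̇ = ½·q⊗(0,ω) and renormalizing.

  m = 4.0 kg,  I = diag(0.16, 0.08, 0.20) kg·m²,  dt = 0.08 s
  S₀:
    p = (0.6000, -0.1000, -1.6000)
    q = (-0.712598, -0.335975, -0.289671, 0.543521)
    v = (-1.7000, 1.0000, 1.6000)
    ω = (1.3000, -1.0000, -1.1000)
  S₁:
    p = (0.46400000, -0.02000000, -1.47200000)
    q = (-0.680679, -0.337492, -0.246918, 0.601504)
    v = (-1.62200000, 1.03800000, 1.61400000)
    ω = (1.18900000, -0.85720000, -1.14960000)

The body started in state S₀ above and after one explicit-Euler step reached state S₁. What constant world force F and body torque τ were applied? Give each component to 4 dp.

F = (3.9000, 1.9000, 0.7000)
τ = (-0.0900, 0.2000, -0.0200)

ω₁ − ω₀ = (-0.11100000, 0.14280000, -0.04960000)
I·α + gyro = (-0.0900, 0.2000, -0.0200)
velocity change Δv = (0.07800000, 0.03800000, 0.01400000)
m·(v₁−v₀)/dt = (3.9000, 1.9000, 0.7000)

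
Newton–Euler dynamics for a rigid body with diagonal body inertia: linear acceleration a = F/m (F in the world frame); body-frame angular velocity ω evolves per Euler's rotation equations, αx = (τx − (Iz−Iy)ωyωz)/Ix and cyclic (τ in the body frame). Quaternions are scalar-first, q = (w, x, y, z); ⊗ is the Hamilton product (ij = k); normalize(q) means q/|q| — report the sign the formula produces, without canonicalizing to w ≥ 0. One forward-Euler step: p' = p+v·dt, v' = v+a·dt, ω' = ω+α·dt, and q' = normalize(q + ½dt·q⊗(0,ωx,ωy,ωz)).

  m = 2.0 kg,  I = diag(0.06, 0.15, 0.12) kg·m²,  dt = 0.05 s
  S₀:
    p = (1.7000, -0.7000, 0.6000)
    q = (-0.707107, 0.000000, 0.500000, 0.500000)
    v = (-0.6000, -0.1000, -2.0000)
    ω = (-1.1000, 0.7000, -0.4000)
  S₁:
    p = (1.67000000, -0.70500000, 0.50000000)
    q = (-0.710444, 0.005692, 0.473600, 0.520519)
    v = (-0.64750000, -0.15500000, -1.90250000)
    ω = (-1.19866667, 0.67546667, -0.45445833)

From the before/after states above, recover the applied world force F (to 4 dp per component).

F = (-1.9000, -2.2000, 3.9000)

velocity change Δv = (-0.04750000, -0.05500000, 0.09750000)
F = m·Δv/dt = (-1.9000, -2.2000, 3.9000)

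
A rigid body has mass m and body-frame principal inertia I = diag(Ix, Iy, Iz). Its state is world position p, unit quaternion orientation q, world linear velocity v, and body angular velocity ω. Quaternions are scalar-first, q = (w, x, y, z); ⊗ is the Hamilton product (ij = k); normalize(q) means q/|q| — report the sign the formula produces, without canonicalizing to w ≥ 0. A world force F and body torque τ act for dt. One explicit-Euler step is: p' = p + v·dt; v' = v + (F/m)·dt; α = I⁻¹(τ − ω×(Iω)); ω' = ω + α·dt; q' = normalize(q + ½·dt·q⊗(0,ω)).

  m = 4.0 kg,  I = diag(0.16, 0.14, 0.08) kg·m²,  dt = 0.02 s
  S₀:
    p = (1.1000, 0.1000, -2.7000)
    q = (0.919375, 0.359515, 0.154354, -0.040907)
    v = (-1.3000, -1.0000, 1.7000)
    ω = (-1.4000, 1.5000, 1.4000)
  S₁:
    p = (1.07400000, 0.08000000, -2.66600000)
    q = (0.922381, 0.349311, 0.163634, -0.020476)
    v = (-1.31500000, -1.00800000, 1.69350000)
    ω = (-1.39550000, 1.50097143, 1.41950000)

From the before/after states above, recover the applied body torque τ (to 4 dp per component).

rate change Δω = (0.00450000, 0.00097143, 0.01950000)
precession coupling = (-0.1260, -0.1568, 0.0420)
I·α + gyro = (-0.0900, -0.1500, 0.1200)

τ = (-0.0900, -0.1500, 0.1200)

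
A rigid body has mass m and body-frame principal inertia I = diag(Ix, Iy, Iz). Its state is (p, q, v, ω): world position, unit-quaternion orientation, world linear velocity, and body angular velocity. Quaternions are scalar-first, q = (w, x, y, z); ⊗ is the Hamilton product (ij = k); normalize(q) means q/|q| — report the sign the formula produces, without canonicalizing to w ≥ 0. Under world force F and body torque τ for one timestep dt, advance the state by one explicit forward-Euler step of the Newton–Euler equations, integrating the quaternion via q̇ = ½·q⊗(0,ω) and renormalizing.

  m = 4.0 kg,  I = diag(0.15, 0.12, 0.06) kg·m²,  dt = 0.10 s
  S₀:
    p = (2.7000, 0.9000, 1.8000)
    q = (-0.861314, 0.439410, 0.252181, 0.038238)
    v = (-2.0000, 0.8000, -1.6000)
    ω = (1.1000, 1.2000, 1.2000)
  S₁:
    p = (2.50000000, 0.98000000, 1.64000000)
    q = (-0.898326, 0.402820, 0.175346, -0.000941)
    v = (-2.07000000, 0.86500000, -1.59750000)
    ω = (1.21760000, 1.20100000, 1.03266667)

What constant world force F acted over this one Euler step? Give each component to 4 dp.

F = (-2.8000, 2.6000, 0.1000)

v₁ − v₀ = (-0.07000000, 0.06500000, 0.00250000)
F = m·Δv/dt = (-2.8000, 2.6000, 0.1000)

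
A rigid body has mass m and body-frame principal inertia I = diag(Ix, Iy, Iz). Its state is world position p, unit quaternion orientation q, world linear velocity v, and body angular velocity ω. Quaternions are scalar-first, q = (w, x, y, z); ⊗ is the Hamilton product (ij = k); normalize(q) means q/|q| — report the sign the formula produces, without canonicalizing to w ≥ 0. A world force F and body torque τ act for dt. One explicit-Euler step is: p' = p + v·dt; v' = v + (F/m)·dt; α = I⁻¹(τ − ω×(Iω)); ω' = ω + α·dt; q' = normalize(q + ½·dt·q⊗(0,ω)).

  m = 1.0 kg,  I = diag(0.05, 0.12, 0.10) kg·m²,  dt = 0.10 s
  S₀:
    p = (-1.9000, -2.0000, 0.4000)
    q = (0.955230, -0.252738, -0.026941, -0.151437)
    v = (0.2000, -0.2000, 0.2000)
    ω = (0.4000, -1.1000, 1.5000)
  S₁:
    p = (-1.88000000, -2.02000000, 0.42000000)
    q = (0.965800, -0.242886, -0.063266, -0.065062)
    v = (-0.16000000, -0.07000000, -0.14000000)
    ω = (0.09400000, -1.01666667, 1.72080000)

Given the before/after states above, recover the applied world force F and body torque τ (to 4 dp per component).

F = (-3.6000, 1.3000, -3.4000)
τ = (-0.1200, 0.0700, 0.1900)

Δω = ω₁−ω₀ = (-0.30600000, 0.08333333, 0.22080000)
precession coupling = (0.0330, -0.0300, -0.0308)
τ = I·(Δω/dt) + ω₀×(Iω₀) = (-0.1200, 0.0700, 0.1900)
v₁ − v₀ = (-0.36000000, 0.13000000, -0.34000000)
m·(v₁−v₀)/dt = (-3.6000, 1.3000, -3.4000)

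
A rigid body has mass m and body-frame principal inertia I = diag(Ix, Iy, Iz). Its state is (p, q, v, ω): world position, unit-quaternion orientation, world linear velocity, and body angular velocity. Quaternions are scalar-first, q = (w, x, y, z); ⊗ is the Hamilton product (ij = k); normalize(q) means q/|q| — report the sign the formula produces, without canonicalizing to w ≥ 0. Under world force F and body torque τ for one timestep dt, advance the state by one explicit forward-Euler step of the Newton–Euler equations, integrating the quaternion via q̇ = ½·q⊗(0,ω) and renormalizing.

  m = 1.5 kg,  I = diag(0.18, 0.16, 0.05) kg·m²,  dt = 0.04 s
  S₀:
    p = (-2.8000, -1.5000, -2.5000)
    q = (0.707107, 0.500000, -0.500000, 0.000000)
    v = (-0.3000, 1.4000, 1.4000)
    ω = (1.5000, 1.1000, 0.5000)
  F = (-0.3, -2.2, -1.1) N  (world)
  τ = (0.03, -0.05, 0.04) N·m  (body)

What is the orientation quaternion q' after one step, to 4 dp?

2q̇ = q⊗(0,ω) = (-0.2000000, 0.8106605, 0.5278177, 1.6535535)
q' = normalize(q + ½dt·q⊗(0,ω)) = (0.7026, 0.5158, -0.4891, 0.0330)

q' = (0.7026, 0.5158, -0.4891, 0.0330)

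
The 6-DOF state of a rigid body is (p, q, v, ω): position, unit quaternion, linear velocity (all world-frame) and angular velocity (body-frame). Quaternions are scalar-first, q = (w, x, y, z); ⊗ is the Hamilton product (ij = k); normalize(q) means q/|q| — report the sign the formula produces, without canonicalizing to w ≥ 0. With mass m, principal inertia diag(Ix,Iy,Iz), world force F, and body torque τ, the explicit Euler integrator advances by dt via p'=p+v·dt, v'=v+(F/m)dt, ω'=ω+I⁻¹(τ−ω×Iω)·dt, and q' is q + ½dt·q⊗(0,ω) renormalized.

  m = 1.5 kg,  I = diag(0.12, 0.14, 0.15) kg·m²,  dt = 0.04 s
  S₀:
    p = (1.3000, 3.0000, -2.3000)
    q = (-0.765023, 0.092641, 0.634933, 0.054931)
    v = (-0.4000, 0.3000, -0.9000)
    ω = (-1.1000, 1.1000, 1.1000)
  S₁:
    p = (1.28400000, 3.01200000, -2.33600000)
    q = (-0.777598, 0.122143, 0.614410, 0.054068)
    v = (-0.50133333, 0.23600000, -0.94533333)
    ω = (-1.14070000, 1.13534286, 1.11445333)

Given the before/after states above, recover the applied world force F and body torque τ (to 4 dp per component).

Δv = v₁−v₀ = (-0.10133333, -0.06400000, -0.04533333)
m·(v₁−v₀)/dt = (-3.8000, -2.4000, -1.7000)
ω₁ − ω₀ = (-0.04070000, 0.03534286, 0.01445333)
gyro term ω₀×Iω₀ = (0.0121, 0.0363, -0.0242)
applied torque τ = (-0.1100, 0.1600, 0.0300)

F = (-3.8000, -2.4000, -1.7000)
τ = (-0.1100, 0.1600, 0.0300)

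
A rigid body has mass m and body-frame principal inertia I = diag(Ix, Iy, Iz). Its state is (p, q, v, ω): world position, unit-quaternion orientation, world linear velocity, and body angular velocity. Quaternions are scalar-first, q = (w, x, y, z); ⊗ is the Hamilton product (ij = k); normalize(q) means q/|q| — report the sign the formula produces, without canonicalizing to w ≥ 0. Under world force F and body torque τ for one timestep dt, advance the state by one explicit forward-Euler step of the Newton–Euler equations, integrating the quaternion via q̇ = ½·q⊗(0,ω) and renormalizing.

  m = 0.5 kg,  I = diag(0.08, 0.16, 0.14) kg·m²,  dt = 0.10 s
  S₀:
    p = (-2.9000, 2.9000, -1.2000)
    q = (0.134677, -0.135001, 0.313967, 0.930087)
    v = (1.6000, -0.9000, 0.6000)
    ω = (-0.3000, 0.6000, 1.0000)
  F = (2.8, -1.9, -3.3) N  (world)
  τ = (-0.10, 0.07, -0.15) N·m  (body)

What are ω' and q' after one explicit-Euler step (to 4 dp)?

ω' = (-0.4100, 0.6325, 0.9031)
q' = (0.0766, -0.1490, 0.3102, 0.9358)

(τ − ω×Iω)/I = (-1.1000, 0.3250, -0.9686)
ω' = ω + α·dt = (-0.4100, 0.6325, 0.9031)
Hamilton product q⊗(0,ω) = (-1.1589675, -0.2844883, -0.0632189, 0.1478665)
q + ½dt·q⊗(0,ω), renormalized = (0.0766, -0.1490, 0.3102, 0.9358)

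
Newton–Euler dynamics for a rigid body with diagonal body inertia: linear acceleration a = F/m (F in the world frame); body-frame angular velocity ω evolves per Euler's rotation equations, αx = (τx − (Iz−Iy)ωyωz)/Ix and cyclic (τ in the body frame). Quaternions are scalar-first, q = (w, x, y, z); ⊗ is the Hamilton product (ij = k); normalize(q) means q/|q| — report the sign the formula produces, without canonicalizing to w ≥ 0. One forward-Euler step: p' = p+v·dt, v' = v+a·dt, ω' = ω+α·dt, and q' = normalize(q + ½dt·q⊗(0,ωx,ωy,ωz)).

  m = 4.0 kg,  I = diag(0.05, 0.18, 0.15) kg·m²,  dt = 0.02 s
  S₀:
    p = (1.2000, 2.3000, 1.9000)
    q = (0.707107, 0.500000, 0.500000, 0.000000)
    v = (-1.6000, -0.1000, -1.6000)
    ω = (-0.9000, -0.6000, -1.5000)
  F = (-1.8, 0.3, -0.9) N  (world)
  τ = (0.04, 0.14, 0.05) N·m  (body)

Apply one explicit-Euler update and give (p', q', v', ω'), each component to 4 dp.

p' = (1.1680, 2.2980, 1.8680)
q' = (0.7145, 0.4861, 0.5032, -0.0091)
v' = (-1.6090, -0.0985, -1.6045)
ω' = (-0.8732, -0.5694, -1.5027)

ω×(Iω) gyroscopic = (-0.0270, -0.1350, 0.0702)
α = I⁻¹(τ − ω×Iω) = (1.3400, 1.5278, -0.1347)
new body rate ω' = (-0.8732, -0.5694, -1.5027)
q⊗(0,ω) = (0.7500000, -1.3863963, 0.3257358, -0.9106605)
q' = normalize(q + ½dt·q⊗(0,ω)) = (0.7145, 0.4861, 0.5032, -0.0091)
new position p' = (1.1680, 2.2980, 1.8680)
v + (F/m)dt = (-1.6090, -0.0985, -1.6045)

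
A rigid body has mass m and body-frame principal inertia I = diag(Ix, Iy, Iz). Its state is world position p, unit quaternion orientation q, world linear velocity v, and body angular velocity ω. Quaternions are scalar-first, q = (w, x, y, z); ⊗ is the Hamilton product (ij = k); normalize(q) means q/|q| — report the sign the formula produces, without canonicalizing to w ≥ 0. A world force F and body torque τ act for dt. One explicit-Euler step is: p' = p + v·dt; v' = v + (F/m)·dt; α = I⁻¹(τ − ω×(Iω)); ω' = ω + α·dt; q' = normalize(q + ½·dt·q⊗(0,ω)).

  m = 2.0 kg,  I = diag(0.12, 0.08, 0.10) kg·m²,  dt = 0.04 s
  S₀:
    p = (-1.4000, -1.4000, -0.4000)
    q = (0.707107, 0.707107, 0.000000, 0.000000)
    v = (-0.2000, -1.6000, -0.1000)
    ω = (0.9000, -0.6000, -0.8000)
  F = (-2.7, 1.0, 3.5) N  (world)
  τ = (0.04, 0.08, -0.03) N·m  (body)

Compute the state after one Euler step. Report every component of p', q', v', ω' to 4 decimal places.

p' = (-1.4080, -1.4640, -0.4040)
q' = (0.6941, 0.7196, 0.0028, -0.0198)
v' = (-0.2540, -1.5800, -0.0300)
ω' = (0.9101, -0.5528, -0.8206)

(τ − ω×Iω)/I = (0.2533, 1.1800, -0.5160)
ω' = ω + α·dt = (0.9101, -0.5528, -0.8206)
2q̇ = q⊗(0,ω) = (-0.6363963, 0.6363963, 0.1414214, -0.9899498)
updated quaternion q' = (0.6941, 0.7196, 0.0028, -0.0198)
new position p' = (-1.4080, -1.4640, -0.4040)
v + (F/m)dt = (-0.2540, -1.5800, -0.0300)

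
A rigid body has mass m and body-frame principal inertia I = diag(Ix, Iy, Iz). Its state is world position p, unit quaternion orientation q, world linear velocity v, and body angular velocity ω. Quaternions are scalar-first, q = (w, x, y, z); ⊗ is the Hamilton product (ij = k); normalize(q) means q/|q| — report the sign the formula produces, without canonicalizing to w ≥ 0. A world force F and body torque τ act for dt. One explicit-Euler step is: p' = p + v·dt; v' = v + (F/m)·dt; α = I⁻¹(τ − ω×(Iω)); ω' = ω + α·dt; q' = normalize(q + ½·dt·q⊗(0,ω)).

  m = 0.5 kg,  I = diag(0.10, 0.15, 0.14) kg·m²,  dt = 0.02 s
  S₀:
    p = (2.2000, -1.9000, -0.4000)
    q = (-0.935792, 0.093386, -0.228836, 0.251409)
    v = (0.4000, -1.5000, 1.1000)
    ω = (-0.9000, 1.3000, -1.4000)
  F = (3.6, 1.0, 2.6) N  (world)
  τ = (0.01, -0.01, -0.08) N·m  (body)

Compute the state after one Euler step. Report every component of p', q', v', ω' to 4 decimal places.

p' = (2.2080, -1.9300, -0.3780)
q' = (-0.9282, 0.1017, -0.2419, 0.2636)
v' = (0.5440, -1.4600, 1.2040)
ω' = (-0.9016, 1.3054, -1.4031)

ω×(Iω) gyroscopic = (0.0182, -0.0504, -0.0585)
α = I⁻¹(τ − ω×Iω) = (-0.0820, 0.2693, -0.1536)
ω + α·dt = (-0.9016, 1.3054, -1.4031)
q⊗(0,ω) = (0.7335068, 0.8357515, -1.3120573, 1.2255582)
updated quaternion q' = (-0.9282, 0.1017, -0.2419, 0.2636)
a = F/m = (7.2000, 2.0000, 5.2000)
p' = p + v·dt = (2.2080, -1.9300, -0.3780)
v + (F/m)dt = (0.5440, -1.4600, 1.2040)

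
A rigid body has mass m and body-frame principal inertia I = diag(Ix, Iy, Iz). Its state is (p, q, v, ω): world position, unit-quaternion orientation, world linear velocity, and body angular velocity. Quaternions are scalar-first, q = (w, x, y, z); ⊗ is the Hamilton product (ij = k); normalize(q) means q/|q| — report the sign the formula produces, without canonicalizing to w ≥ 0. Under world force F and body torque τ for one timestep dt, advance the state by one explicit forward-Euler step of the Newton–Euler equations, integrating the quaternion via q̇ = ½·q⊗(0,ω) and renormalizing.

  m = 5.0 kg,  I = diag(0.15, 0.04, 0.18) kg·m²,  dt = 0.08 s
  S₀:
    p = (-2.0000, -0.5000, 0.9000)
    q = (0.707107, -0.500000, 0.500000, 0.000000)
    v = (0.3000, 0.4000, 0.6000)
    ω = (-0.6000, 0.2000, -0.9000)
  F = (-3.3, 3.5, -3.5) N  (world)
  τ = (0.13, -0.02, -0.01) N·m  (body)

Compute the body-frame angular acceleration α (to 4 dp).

precession coupling ω×(Iω) = (-0.0252, -0.0162, 0.0132)
(τ − ω×Iω)/I = (1.0347, -0.0950, -0.1289)

α = (1.0347, -0.0950, -0.1289)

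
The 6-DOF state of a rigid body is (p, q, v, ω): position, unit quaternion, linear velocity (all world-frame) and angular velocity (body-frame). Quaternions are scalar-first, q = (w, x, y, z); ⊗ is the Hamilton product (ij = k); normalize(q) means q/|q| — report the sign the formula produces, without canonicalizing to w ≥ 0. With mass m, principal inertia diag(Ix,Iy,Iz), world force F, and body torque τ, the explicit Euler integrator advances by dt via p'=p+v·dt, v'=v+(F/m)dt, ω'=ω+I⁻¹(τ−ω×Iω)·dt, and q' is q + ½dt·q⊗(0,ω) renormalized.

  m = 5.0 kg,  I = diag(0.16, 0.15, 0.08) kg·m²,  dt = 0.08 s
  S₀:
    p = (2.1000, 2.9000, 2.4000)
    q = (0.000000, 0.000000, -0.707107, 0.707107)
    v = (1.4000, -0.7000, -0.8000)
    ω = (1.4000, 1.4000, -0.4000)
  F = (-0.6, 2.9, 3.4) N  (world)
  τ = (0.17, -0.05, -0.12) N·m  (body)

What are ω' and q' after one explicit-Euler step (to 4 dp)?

ω' = (1.4654, 1.3972, -0.5004)
q' = (0.0507, -0.0282, -0.6653, 0.7443)

precession coupling ω×(Iω) = (0.0392, -0.0448, -0.0196)
α = I⁻¹(τ − ω×Iω) = (0.8175, -0.0347, -1.2550)
new body rate ω' = (1.4654, 1.3972, -0.5004)
q⊗(0,ω) = (1.2727926, -0.7071070, 0.9899498, 0.9899498)
q + ½dt·q⊗(0,ω), renormalized = (0.0507, -0.0282, -0.6653, 0.7443)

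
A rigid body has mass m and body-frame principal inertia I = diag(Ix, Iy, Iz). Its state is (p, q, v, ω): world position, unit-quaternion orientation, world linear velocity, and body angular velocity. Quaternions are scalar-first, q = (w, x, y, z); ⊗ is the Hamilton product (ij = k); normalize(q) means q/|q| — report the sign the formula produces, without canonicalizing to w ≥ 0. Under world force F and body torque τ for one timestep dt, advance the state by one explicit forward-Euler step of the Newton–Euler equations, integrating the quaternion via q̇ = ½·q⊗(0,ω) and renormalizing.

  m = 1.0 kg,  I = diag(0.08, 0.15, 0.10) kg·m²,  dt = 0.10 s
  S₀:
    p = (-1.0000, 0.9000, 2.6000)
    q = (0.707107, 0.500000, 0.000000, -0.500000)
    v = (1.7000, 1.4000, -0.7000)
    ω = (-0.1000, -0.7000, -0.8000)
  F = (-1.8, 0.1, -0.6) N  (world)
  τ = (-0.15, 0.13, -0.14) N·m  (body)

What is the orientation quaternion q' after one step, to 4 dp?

2q̇ = q⊗(0,ω) = (-0.3500000, -0.4207107, -0.0449749, -0.9156856)
q' = normalize(q + ½dt·q⊗(0,ω)) = (0.6886, 0.4783, -0.0022, -0.5450)

q' = (0.6886, 0.4783, -0.0022, -0.5450)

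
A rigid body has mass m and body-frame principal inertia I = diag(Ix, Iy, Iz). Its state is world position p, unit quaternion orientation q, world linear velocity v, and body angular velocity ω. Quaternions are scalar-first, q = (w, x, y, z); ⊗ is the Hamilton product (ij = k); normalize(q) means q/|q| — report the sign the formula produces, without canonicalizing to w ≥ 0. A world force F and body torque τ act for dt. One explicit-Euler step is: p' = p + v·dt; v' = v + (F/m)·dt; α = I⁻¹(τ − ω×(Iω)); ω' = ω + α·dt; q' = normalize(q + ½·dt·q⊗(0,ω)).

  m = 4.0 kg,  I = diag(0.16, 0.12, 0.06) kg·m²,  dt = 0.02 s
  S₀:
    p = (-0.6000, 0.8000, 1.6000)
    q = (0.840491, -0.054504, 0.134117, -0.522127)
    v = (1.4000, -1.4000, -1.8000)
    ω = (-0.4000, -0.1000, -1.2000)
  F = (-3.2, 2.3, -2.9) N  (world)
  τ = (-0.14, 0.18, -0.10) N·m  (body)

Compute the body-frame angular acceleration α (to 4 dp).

α = (-0.8300, 1.1000, -1.6400)

precession coupling ω×(Iω) = (-0.0072, 0.0480, -0.0016)
α = I⁻¹(τ − ω×Iω) = (-0.8300, 1.1000, -1.6400)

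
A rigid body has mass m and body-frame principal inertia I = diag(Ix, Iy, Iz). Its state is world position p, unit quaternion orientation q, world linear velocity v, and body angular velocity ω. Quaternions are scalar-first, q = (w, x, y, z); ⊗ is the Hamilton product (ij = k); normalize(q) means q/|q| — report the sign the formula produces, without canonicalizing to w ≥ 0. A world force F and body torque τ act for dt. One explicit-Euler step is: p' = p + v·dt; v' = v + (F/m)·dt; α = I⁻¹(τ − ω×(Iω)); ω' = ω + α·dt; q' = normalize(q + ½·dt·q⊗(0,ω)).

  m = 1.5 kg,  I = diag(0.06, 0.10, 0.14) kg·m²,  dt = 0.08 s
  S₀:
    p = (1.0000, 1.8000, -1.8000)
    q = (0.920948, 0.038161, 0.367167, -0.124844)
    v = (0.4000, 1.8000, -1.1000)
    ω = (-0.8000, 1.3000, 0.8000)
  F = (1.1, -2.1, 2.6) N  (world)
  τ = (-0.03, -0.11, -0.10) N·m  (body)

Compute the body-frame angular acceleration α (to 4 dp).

precession coupling ω×(Iω) = (0.0416, 0.0512, -0.0416)
α = I⁻¹(τ − ω×Iω) = (-1.1933, -1.6120, -0.4171)

α = (-1.1933, -1.6120, -0.4171)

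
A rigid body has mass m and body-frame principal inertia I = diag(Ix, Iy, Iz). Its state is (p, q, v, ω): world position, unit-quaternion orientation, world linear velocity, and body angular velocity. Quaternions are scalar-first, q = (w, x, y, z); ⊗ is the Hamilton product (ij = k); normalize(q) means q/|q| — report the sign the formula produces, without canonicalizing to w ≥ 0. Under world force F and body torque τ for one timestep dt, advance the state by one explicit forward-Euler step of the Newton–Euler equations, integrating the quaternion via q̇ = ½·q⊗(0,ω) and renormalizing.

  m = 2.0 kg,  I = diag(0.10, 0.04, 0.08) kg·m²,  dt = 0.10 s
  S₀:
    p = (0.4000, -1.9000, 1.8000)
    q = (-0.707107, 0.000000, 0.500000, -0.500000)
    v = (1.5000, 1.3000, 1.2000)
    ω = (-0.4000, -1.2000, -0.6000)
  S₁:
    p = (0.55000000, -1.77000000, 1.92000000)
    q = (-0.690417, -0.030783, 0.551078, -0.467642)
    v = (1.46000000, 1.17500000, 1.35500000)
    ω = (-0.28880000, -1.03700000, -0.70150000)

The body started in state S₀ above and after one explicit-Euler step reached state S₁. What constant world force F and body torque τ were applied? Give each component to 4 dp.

F = (-0.8000, -2.5000, 3.1000)
τ = (0.1400, 0.0700, -0.1100)

v₁ − v₀ = (-0.04000000, -0.12500000, 0.15500000)
m·(v₁−v₀)/dt = (-0.8000, -2.5000, 3.1000)
rate change Δω = (0.11120000, 0.16300000, -0.10150000)
ω₀×(Iω₀) = (0.0288, 0.0048, -0.0288)
I·α + gyro = (0.1400, 0.0700, -0.1100)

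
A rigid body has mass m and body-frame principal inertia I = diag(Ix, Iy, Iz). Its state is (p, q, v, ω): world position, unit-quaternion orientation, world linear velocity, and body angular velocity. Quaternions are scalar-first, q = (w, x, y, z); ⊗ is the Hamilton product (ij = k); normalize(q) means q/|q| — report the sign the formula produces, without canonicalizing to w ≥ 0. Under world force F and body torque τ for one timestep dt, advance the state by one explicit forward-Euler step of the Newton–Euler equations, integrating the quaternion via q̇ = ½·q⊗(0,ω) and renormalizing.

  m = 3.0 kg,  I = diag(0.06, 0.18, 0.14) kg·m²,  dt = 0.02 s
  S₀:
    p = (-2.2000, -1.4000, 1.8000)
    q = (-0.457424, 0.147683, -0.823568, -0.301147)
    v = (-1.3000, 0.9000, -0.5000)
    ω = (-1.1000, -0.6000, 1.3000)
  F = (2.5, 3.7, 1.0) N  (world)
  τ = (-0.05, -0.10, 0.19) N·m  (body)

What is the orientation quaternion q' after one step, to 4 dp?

2q̇ = q⊗(0,ω) = (0.0598016, -0.7481602, 0.4137282, -1.5891858)
q' = normalize(q + ½dt·q⊗(0,ω)) = (-0.4568, 0.1402, -0.8193, -0.3170)

q' = (-0.4568, 0.1402, -0.8193, -0.3170)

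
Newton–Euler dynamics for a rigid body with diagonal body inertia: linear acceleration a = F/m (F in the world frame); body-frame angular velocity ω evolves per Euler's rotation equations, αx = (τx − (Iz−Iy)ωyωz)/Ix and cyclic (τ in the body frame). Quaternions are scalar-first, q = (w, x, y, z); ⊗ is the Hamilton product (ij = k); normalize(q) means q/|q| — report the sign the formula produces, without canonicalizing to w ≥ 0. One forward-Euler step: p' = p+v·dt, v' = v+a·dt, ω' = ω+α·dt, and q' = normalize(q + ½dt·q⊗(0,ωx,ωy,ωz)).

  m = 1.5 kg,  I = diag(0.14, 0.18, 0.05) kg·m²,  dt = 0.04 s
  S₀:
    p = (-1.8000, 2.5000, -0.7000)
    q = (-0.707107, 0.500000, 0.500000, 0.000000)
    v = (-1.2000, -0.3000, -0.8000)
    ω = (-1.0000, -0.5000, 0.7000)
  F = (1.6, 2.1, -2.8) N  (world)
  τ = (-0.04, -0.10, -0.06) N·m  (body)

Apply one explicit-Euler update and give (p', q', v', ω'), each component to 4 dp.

a = (1.0667, 1.4000, -1.8667)
p' = p + v·dt = (-1.8480, 2.4880, -0.7320)
new velocity v' = (-1.1573, -0.2440, -0.8747)
(τ − ω×Iω)/I = (-0.6107, -0.2056, -1.6000)
ω + α·dt = (-1.0244, -0.5082, 0.6360)
2q̇ = q⊗(0,ω) = (0.7500000, 1.0571070, 0.0035535, -0.2449749)
updated quaternion q' = (-0.6919, 0.5210, 0.4999, -0.0049)

p' = (-1.8480, 2.4880, -0.7320)
q' = (-0.6919, 0.5210, 0.4999, -0.0049)
v' = (-1.1573, -0.2440, -0.8747)
ω' = (-1.0244, -0.5082, 0.6360)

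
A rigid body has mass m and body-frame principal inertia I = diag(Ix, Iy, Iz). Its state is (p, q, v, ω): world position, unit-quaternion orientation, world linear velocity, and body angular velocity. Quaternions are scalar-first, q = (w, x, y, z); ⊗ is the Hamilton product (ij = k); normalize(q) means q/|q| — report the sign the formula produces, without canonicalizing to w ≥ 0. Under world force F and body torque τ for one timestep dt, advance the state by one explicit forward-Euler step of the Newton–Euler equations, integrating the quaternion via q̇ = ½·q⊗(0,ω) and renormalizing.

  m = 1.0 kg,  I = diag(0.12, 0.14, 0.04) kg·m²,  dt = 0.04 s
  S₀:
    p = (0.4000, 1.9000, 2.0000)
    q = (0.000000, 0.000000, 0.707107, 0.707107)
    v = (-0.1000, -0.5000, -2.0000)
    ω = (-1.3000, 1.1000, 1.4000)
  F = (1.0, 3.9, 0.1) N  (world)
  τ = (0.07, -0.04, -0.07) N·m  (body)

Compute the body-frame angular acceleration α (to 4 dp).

α = (1.8667, 0.7543, -1.0350)

precession coupling ω×(Iω) = (-0.1540, -0.1456, -0.0286)
(τ − ω×Iω)/I = (1.8667, 0.7543, -1.0350)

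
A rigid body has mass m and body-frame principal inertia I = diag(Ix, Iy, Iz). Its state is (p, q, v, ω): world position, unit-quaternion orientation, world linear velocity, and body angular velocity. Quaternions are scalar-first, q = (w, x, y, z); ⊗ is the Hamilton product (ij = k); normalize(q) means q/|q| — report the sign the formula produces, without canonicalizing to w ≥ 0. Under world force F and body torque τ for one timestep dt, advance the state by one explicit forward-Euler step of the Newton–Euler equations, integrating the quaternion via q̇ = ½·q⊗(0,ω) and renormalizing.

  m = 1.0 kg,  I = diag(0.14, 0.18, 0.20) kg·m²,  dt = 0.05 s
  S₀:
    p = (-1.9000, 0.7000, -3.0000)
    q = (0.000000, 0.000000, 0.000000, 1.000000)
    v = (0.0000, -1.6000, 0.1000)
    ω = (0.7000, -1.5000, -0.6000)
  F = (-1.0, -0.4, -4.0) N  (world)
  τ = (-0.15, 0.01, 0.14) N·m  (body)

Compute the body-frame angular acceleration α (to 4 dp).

gyro term ω×Iω = (0.0180, 0.0252, -0.0420)
α = I⁻¹(τ − ω×Iω) = (-1.2000, -0.0844, 0.9100)

α = (-1.2000, -0.0844, 0.9100)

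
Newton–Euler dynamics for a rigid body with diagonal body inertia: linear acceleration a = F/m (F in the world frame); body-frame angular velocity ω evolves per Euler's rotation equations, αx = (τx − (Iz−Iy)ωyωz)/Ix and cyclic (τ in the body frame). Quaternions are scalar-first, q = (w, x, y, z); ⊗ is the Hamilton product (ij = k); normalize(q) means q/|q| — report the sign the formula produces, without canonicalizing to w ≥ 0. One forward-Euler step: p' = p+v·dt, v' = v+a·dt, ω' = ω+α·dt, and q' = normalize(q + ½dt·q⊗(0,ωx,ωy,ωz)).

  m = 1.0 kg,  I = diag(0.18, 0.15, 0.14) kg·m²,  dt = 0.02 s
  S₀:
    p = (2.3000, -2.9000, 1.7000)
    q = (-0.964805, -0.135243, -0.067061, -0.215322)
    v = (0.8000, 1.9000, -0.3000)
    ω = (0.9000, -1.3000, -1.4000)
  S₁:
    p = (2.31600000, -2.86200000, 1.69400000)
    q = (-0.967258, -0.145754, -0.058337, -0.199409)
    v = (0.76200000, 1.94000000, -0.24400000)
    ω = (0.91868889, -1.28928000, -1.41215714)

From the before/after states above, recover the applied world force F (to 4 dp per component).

v₁ − v₀ = (-0.03800000, 0.04000000, 0.05600000)
F = m·Δv/dt = (-1.9000, 2.0000, 2.8000)

F = (-1.9000, 2.0000, 2.8000)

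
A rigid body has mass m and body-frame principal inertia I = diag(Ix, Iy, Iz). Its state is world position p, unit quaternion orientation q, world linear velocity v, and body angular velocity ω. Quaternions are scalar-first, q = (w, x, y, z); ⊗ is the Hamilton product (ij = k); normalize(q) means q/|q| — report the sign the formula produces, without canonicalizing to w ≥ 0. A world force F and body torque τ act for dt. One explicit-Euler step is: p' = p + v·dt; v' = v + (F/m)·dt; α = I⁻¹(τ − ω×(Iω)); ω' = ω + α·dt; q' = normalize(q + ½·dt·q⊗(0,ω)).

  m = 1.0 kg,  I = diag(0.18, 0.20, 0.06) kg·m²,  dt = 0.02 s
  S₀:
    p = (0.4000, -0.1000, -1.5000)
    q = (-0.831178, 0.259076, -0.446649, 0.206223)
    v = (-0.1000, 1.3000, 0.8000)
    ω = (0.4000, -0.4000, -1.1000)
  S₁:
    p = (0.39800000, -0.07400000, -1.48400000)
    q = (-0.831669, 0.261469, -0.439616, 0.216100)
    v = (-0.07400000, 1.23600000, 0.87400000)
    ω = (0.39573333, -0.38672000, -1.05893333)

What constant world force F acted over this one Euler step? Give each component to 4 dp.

F = (1.3000, -3.2000, 3.7000)

v₁ − v₀ = (0.02600000, -0.06400000, 0.07400000)
applied force F = (1.3000, -3.2000, 3.7000)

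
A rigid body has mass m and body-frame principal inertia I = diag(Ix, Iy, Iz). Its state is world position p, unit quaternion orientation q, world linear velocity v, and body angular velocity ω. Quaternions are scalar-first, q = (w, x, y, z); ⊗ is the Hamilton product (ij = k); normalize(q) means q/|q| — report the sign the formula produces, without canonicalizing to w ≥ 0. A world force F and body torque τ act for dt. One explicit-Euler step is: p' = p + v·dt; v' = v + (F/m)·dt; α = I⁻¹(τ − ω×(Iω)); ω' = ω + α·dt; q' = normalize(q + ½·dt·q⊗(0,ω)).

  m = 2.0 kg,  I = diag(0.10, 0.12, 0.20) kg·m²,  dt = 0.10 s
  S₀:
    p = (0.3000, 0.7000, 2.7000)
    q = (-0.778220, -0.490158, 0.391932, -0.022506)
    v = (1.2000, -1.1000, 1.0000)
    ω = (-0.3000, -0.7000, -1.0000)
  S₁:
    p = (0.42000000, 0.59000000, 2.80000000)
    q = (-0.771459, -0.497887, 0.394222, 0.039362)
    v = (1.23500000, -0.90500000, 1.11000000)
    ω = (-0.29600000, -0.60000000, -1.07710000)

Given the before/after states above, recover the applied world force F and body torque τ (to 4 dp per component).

F = (0.7000, 3.9000, 2.2000)
τ = (0.0600, 0.0900, -0.1500)

velocity change Δv = (0.03500000, 0.19500000, 0.11000000)
applied force F = (0.7000, 3.9000, 2.2000)
ω₁ − ω₀ = (0.00400000, 0.10000000, -0.07710000)
ω₀×(Iω₀) = (0.0560, -0.0300, 0.0042)
applied torque τ = (0.0600, 0.0900, -0.1500)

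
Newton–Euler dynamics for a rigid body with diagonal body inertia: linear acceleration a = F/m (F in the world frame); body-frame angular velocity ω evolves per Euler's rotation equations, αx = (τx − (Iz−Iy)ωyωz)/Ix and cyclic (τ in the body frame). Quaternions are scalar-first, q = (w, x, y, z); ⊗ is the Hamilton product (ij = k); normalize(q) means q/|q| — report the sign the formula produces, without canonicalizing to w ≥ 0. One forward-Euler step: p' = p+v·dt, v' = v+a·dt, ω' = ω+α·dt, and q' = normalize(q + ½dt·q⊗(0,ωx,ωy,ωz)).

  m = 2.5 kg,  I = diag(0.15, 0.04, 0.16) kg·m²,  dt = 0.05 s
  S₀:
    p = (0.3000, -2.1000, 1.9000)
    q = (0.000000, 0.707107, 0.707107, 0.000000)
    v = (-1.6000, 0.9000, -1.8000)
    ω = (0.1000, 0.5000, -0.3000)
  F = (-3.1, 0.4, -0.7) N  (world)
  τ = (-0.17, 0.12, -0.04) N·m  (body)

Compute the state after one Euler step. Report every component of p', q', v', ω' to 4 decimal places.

p' = (0.2200, -2.0550, 1.8100)
q' = (-0.0106, 0.7017, 0.7123, 0.0071)
v' = (-1.6620, 0.9080, -1.8140)
ω' = (0.0493, 0.6496, -0.3108)

(τ − ω×Iω)/I = (-1.0133, 2.9925, -0.2156)
ω' = ω + α·dt = (0.0493, 0.6496, -0.3108)
q⊗(0,ω) = (-0.4242642, -0.2121321, 0.2121321, 0.2828428)
q' = normalize(q + ½dt·q⊗(0,ω)) = (-0.0106, 0.7017, 0.7123, 0.0071)
a = (-1.2400, 0.1600, -0.2800)
p + v·dt = (0.2200, -2.0550, 1.8100)
v + (F/m)dt = (-1.6620, 0.9080, -1.8140)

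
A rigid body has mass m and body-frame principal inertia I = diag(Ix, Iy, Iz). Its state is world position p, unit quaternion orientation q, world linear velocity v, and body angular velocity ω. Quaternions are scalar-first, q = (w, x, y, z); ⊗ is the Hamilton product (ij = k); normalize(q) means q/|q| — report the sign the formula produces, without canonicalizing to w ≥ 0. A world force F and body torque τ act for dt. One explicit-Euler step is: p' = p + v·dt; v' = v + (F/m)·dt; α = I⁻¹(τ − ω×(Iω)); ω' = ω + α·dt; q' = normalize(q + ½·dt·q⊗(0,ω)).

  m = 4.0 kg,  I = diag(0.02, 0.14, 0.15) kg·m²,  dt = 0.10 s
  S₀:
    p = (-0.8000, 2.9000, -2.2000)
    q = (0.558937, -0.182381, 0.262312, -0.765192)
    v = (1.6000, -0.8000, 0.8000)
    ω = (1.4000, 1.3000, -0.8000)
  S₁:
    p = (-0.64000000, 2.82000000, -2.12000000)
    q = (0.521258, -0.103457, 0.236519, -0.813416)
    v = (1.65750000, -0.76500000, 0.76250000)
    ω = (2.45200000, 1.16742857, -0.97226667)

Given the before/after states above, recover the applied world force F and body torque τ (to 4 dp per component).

rate change Δω = (1.05200000, -0.13257143, -0.17226667)
applied torque τ = (0.2000, -0.0400, -0.0400)
Δv = v₁−v₀ = (0.05750000, 0.03500000, -0.03750000)
applied force F = (2.3000, 1.4000, -1.5000)

F = (2.3000, 1.4000, -1.5000)
τ = (0.2000, -0.0400, -0.0400)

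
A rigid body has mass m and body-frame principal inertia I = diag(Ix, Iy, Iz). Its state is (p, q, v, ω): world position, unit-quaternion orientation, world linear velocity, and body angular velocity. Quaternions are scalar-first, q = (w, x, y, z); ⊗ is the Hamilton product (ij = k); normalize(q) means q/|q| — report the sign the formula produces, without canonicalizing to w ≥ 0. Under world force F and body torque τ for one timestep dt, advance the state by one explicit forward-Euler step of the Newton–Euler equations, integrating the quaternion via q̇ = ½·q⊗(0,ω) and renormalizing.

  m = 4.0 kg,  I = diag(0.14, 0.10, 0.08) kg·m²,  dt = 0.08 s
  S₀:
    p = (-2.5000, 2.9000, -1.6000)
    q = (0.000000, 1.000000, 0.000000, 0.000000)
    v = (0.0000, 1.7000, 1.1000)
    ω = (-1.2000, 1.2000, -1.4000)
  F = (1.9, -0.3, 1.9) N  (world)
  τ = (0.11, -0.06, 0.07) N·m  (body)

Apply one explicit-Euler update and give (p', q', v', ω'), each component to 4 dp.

p + v·dt = (-2.5000, 3.0360, -1.5120)
v + (F/m)dt = (0.0380, 1.6940, 1.1380)
(τ − ω×Iω)/I = (0.5457, -1.6080, 0.1550)
new body rate ω' = (-1.1563, 1.0714, -1.3876)
2q̇ = q⊗(0,ω) = (1.2000000, 0.0000000, 1.4000000, 1.2000000)
q' = normalize(q + ½dt·q⊗(0,ω)) = (0.0478, 0.9962, 0.0558, 0.0478)

p' = (-2.5000, 3.0360, -1.5120)
q' = (0.0478, 0.9962, 0.0558, 0.0478)
v' = (0.0380, 1.6940, 1.1380)
ω' = (-1.1563, 1.0714, -1.3876)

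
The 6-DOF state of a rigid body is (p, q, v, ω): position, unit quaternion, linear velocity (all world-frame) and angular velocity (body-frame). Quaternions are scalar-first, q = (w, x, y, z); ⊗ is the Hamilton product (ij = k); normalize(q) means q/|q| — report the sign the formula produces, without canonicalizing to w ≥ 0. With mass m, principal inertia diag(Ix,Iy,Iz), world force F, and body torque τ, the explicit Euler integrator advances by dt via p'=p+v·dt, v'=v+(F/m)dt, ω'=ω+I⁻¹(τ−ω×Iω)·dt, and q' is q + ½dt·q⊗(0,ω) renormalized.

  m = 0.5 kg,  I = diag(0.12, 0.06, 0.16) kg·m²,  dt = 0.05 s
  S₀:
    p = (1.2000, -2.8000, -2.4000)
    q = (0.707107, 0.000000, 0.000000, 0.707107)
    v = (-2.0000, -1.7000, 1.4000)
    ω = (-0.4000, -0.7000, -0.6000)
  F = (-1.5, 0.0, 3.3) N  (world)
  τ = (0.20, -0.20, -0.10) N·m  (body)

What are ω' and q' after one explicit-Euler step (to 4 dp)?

gyro term ω×Iω = (0.0420, -0.0096, -0.0168)
angular accel α = (1.3167, -3.1733, -0.5200)
new body rate ω' = (-0.3342, -0.8587, -0.6260)
q⊗(0,ω) = (0.4242642, 0.2121321, -0.7778177, -0.4242642)
updated quaternion q' = (0.7175, 0.0053, -0.0194, 0.6963)

ω' = (-0.3342, -0.8587, -0.6260)
q' = (0.7175, 0.0053, -0.0194, 0.6963)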